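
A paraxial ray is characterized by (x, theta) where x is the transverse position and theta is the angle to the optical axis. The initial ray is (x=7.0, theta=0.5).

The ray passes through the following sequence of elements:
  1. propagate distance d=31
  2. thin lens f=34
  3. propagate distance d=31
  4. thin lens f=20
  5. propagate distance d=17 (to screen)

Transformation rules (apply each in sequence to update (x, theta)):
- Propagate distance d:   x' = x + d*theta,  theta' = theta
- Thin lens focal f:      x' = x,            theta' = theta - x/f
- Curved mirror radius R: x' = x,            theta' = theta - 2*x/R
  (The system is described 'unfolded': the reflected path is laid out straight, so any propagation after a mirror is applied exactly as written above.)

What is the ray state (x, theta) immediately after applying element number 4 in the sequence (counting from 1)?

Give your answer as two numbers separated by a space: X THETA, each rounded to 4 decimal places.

Answer: 17.4853 -1.0360

Derivation:
Initial: x=7.0000 theta=0.5000
After 1 (propagate distance d=31): x=22.5000 theta=0.5000
After 2 (thin lens f=34): x=22.5000 theta=-11/68 (≈-0.1618)
After 3 (propagate distance d=31): x=1189/68 (≈17.4853) theta=-11/68 (≈-0.1618)
After 4 (thin lens f=20): x=1189/68 (≈17.4853) theta=-1409/1360 (≈-1.0360)
Rounded to 4 decimal places: x = 17.4853, theta = -1.0360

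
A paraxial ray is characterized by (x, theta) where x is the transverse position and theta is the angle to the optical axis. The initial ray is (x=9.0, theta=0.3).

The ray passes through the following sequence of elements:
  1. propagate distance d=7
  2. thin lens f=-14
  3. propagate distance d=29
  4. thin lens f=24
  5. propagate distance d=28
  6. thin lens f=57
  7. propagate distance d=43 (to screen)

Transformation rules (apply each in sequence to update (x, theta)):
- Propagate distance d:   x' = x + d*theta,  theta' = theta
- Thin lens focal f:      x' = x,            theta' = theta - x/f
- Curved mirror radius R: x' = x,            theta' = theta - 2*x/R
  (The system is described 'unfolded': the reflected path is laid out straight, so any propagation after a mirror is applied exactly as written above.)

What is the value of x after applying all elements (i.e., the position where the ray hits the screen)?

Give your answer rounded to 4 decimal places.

Answer: -23.9136

Derivation:
Initial: x=9.0000 theta=0.3000
After 1 (propagate distance d=7): x=11.1000 theta=0.3000
After 2 (thin lens f=-14): x=11.1000 theta=153/140 (≈1.0929)
After 3 (propagate distance d=29): x=5991/140 (≈42.7929) theta=153/140 (≈1.0929)
After 4 (thin lens f=24): x=5991/140 (≈42.7929) theta=-773/1120 (≈-0.6902)
After 5 (propagate distance d=28): x=6571/280 (≈23.4679) theta=-773/1120 (≈-0.6902)
After 6 (thin lens f=57): x=6571/280 (≈23.4679) theta=-14069/12768 (≈-1.1019)
After 7 (propagate distance d=43 (to screen)): x=-1526647/63840 (≈-23.9136) theta=-14069/12768 (≈-1.1019)
Rounded to 4 decimal places: x = -23.9136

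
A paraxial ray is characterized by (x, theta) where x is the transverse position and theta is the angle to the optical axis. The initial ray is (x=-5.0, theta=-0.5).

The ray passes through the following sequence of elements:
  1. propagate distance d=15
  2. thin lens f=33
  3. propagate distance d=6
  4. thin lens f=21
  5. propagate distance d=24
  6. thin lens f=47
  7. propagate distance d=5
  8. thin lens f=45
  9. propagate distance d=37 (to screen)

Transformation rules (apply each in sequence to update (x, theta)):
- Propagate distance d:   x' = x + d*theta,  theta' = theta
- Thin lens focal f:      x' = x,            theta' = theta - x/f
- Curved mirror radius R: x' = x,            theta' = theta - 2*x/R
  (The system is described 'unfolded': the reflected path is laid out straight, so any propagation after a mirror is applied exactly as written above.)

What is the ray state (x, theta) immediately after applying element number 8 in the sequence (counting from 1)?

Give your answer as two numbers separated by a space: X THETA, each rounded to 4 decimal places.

Answer: 1.6323 0.4941

Derivation:
Initial: x=-5.0000 theta=-0.5000
After 1 (propagate distance d=15): x=-12.5000 theta=-0.5000
After 2 (thin lens f=33): x=-12.5000 theta=-4/33 (≈-0.1212)
After 3 (propagate distance d=6): x=-291/22 (≈-13.2273) theta=-4/33 (≈-0.1212)
After 4 (thin lens f=21): x=-291/22 (≈-13.2273) theta=235/462 (≈0.5087)
After 5 (propagate distance d=24): x=-157/154 (≈-1.0195) theta=235/462 (≈0.5087)
After 6 (thin lens f=47): x=-157/154 (≈-1.0195) theta=5758/10857 (≈0.5303)
After 7 (propagate distance d=5): x=35443/21714 (≈1.6323) theta=5758/10857 (≈0.5303)
After 8 (thin lens f=45): x=35443/21714 (≈1.6323) theta=482777/977130 (≈0.4941)
Rounded to 4 decimal places: x = 1.6323, theta = 0.4941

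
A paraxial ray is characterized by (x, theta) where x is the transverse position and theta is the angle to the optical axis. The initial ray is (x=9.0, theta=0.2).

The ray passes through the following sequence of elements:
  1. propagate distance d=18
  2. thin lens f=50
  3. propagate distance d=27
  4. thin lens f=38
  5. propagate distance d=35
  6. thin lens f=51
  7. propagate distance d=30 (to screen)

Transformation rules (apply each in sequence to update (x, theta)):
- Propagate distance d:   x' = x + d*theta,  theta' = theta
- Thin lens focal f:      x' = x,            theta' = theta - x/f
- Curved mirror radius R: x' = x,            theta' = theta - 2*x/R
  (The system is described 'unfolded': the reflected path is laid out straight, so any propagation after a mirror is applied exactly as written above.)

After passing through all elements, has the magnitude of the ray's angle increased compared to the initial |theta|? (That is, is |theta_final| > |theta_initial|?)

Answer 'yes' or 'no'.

Initial: x=9.0000 theta=0.2000
After 1 (propagate distance d=18): x=12.6000 theta=0.2000
After 2 (thin lens f=50): x=12.6000 theta=-0.0520
After 3 (propagate distance d=27): x=11.1960 theta=-0.0520
After 4 (thin lens f=38): x=11.1960 theta=-3293/9500 (≈-0.3466)
After 5 (propagate distance d=35): x=-8893/9500 (≈-0.9361) theta=-3293/9500 (≈-0.3466)
After 6 (thin lens f=51): x=-8893/9500 (≈-0.9361) theta=-3181/9690 (≈-0.3283)
After 7 (propagate distance d=30 (to screen)): x=-1741681/161500 (≈-10.7844) theta=-3181/9690 (≈-0.3283)
|theta_initial|=0.2000 |theta_final|=3181/9690 (≈0.3283) -> increased

Answer: yes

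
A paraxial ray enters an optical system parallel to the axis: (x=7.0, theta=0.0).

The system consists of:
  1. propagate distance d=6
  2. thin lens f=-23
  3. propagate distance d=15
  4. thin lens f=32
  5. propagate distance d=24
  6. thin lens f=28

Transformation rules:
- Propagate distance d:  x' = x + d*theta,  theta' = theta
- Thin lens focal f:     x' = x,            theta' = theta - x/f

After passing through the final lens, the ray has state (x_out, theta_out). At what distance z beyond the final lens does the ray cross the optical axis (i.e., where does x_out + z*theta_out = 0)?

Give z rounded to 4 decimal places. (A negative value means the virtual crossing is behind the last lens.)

Initial: x=7.0000 theta=0.0000
After 1 (propagate distance d=6): x=7.0000 theta=0.0000
After 2 (thin lens f=-23): x=7.0000 theta=7/23 (≈0.3043)
After 3 (propagate distance d=15): x=266/23 (≈11.5652) theta=7/23 (≈0.3043)
After 4 (thin lens f=32): x=266/23 (≈11.5652) theta=-21/368 (≈-0.0571)
After 5 (propagate distance d=24): x=469/46 (≈10.1957) theta=-21/368 (≈-0.0571)
After 6 (thin lens f=28): x=469/46 (≈10.1957) theta=-155/368 (≈-0.4212)
z_focus = -x_out/theta_out = -(469/46)/(-155/368) = 3752/155 ≈ 24.2065
Rounded to 4 decimal places: z = 24.2065

Answer: 24.2065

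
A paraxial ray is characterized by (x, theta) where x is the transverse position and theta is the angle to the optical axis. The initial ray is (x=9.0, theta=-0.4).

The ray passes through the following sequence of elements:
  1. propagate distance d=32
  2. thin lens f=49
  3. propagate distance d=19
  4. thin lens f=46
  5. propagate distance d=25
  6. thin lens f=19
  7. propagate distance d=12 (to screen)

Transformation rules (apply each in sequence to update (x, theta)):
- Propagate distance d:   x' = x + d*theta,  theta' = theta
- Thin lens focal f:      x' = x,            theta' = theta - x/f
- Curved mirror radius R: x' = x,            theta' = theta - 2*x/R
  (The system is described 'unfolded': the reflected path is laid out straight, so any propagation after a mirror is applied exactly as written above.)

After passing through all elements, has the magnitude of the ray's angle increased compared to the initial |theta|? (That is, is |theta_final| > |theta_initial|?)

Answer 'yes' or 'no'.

Answer: yes

Derivation:
Initial: x=9.0000 theta=-0.4000
After 1 (propagate distance d=32): x=-3.8000 theta=-0.4000
After 2 (thin lens f=49): x=-3.8000 theta=-79/245 (≈-0.3224)
After 3 (propagate distance d=19): x=-2432/245 (≈-9.9265) theta=-79/245 (≈-0.3224)
After 4 (thin lens f=46): x=-2432/245 (≈-9.9265) theta=-601/5635 (≈-0.1067)
After 5 (propagate distance d=25): x=-70961/5635 (≈-12.5929) theta=-601/5635 (≈-0.1067)
After 6 (thin lens f=19): x=-70961/5635 (≈-12.5929) theta=8506/15295 (≈0.5561)
After 7 (propagate distance d=12 (to screen)): x=-126751/21413 (≈-5.9193) theta=8506/15295 (≈0.5561)
|theta_initial|=0.4000 |theta_final|=8506/15295 (≈0.5561) -> increased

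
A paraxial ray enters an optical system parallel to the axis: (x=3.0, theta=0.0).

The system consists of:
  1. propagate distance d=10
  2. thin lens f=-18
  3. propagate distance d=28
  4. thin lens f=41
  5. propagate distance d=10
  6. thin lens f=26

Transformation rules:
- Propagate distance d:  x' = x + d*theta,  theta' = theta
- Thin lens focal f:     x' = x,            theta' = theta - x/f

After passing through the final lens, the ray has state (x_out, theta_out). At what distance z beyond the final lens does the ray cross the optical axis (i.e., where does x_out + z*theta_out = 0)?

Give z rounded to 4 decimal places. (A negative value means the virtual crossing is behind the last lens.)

Answer: 24.2808

Derivation:
Initial: x=3.0000 theta=0.0000
After 1 (propagate distance d=10): x=3.0000 theta=0.0000
After 2 (thin lens f=-18): x=3.0000 theta=1/6 (≈0.1667)
After 3 (propagate distance d=28): x=23/3 (≈7.6667) theta=1/6 (≈0.1667)
After 4 (thin lens f=41): x=23/3 (≈7.6667) theta=-5/246 (≈-0.0203)
After 5 (propagate distance d=10): x=306/41 (≈7.4634) theta=-5/246 (≈-0.0203)
After 6 (thin lens f=26): x=306/41 (≈7.4634) theta=-983/3198 (≈-0.3074)
z_focus = -x_out/theta_out = -(306/41)/(-983/3198) = 23868/983 ≈ 24.2808
Rounded to 4 decimal places: z = 24.2808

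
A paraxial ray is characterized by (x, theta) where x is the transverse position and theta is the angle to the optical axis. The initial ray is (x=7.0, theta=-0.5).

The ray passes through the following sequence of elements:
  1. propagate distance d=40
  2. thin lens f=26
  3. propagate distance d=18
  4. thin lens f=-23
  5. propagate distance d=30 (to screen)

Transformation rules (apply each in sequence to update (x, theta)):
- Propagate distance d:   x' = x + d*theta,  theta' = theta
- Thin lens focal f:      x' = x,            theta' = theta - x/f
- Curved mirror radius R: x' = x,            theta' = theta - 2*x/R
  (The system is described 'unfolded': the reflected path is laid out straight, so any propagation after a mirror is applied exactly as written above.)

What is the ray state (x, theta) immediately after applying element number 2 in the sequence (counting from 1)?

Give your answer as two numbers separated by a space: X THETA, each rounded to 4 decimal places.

Initial: x=7.0000 theta=-0.5000
After 1 (propagate distance d=40): x=-13.0000 theta=-0.5000
After 2 (thin lens f=26): x=-13.0000 theta=0.0000
Rounded to 4 decimal places: x = -13.0000, theta = 0.0000

Answer: -13.0000 0.0000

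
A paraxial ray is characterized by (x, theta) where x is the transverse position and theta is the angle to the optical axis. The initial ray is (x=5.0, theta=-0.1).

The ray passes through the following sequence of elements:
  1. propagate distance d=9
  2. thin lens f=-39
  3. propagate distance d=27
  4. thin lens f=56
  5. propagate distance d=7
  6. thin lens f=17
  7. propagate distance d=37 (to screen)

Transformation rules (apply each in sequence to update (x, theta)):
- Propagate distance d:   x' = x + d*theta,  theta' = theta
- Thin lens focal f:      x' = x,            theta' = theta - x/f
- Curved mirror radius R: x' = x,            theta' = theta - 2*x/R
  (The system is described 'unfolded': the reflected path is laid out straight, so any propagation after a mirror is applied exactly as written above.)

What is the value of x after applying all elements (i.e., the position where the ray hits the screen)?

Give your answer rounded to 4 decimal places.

Initial: x=5.0000 theta=-0.1000
After 1 (propagate distance d=9): x=4.1000 theta=-0.1000
After 2 (thin lens f=-39): x=4.1000 theta=1/195 (≈0.0051)
After 3 (propagate distance d=27): x=551/130 (≈4.2385) theta=1/195 (≈0.0051)
After 4 (thin lens f=56): x=551/130 (≈4.2385) theta=-1541/21840 (≈-0.0706)
After 5 (propagate distance d=7): x=11683/3120 (≈3.7446) theta=-1541/21840 (≈-0.0706)
After 6 (thin lens f=17): x=11683/3120 (≈3.7446) theta=-4153/14280 (≈-0.2908)
After 7 (propagate distance d=37 (to screen)): x=-868303/123760 (≈-7.0160) theta=-4153/14280 (≈-0.2908)
Rounded to 4 decimal places: x = -7.0160

Answer: -7.0160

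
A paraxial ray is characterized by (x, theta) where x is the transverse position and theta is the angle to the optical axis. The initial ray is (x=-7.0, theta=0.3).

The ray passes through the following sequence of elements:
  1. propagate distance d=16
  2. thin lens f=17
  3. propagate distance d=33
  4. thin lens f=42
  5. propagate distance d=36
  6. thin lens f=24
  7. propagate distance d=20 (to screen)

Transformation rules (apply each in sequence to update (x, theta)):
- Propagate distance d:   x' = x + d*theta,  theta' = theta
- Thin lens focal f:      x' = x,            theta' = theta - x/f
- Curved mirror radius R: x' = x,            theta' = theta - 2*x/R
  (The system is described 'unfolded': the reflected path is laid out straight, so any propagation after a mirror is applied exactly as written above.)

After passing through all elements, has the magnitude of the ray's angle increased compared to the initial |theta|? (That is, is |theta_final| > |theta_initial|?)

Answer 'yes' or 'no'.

Initial: x=-7.0000 theta=0.3000
After 1 (propagate distance d=16): x=-2.2000 theta=0.3000
After 2 (thin lens f=17): x=-2.2000 theta=73/170 (≈0.4294)
After 3 (propagate distance d=33): x=407/34 (≈11.9706) theta=73/170 (≈0.4294)
After 4 (thin lens f=42): x=407/34 (≈11.9706) theta=1031/7140 (≈0.1444)
After 5 (propagate distance d=36): x=20431/1190 (≈17.1689) theta=1031/7140 (≈0.1444)
After 6 (thin lens f=24): x=20431/1190 (≈17.1689) theta=-16307/28560 (≈-0.5710)
After 7 (propagate distance d=20 (to screen)): x=41051/7140 (≈5.7494) theta=-16307/28560 (≈-0.5710)
|theta_initial|=0.3000 |theta_final|=16307/28560 (≈0.5710) -> increased

Answer: yes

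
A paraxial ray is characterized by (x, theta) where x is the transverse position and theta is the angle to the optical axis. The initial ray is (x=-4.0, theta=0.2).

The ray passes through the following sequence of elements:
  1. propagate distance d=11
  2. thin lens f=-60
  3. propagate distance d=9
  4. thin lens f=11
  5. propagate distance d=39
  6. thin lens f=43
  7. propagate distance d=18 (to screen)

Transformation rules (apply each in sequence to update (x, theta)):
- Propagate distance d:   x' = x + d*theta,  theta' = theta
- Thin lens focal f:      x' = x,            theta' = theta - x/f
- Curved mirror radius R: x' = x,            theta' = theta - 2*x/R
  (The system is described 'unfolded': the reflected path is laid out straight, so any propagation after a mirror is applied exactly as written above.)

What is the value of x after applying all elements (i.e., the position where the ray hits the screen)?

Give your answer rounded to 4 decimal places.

Answer: 7.7560

Derivation:
Initial: x=-4.0000 theta=0.2000
After 1 (propagate distance d=11): x=-1.8000 theta=0.2000
After 2 (thin lens f=-60): x=-1.8000 theta=0.1700
After 3 (propagate distance d=9): x=-0.2700 theta=0.1700
After 4 (thin lens f=11): x=-0.2700 theta=107/550 (≈0.1945)
After 5 (propagate distance d=39): x=8049/1100 (≈7.3173) theta=107/550 (≈0.1945)
After 6 (thin lens f=43): x=8049/1100 (≈7.3173) theta=1153/47300 (≈0.0244)
After 7 (propagate distance d=18 (to screen)): x=33351/4300 (≈7.7560) theta=1153/47300 (≈0.0244)
Rounded to 4 decimal places: x = 7.7560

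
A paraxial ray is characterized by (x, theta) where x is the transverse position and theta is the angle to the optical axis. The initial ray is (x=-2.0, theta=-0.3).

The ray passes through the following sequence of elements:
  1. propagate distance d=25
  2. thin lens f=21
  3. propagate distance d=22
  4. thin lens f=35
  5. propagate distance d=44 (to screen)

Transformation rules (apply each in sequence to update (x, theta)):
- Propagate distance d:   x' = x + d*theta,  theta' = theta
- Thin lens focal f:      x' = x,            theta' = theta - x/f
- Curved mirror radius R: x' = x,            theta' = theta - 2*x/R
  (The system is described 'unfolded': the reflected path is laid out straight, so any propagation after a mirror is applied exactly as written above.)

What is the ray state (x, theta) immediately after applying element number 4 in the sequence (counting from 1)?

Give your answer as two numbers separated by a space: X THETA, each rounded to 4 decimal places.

Answer: -6.1476 0.3280

Derivation:
Initial: x=-2.0000 theta=-0.3000
After 1 (propagate distance d=25): x=-9.5000 theta=-0.3000
After 2 (thin lens f=21): x=-9.5000 theta=16/105 (≈0.1524)
After 3 (propagate distance d=22): x=-1291/210 (≈-6.1476) theta=16/105 (≈0.1524)
After 4 (thin lens f=35): x=-1291/210 (≈-6.1476) theta=2411/7350 (≈0.3280)
Rounded to 4 decimal places: x = -6.1476, theta = 0.3280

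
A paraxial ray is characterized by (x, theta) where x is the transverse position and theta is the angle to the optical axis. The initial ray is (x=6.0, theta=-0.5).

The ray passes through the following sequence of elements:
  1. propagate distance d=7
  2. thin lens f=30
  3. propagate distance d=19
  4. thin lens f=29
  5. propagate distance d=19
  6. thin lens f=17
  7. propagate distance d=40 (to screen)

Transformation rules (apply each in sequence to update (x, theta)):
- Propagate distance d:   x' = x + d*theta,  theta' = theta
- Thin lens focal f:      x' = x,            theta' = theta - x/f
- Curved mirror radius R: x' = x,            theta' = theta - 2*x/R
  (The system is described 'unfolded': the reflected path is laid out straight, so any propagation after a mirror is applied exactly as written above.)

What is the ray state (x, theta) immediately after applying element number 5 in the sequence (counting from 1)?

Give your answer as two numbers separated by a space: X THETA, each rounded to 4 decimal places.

Initial: x=6.0000 theta=-0.5000
After 1 (propagate distance d=7): x=2.5000 theta=-0.5000
After 2 (thin lens f=30): x=2.5000 theta=-7/12 (≈-0.5833)
After 3 (propagate distance d=19): x=-103/12 (≈-8.5833) theta=-7/12 (≈-0.5833)
After 4 (thin lens f=29): x=-103/12 (≈-8.5833) theta=-25/87 (≈-0.2874)
After 5 (propagate distance d=19): x=-1629/116 (≈-14.0431) theta=-25/87 (≈-0.2874)
Rounded to 4 decimal places: x = -14.0431, theta = -0.2874

Answer: -14.0431 -0.2874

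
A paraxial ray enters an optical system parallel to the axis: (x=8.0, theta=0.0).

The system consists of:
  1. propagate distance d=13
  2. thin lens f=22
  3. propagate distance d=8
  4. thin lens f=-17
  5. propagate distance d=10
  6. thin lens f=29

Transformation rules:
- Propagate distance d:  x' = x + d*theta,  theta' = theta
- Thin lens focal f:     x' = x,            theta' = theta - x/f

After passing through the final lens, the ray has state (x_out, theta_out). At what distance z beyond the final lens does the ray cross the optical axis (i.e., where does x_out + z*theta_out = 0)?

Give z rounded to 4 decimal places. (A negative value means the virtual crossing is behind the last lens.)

Initial: x=8.0000 theta=0.0000
After 1 (propagate distance d=13): x=8.0000 theta=0.0000
After 2 (thin lens f=22): x=8.0000 theta=-4/11 (≈-0.3636)
After 3 (propagate distance d=8): x=56/11 (≈5.0909) theta=-4/11 (≈-0.3636)
After 4 (thin lens f=-17): x=56/11 (≈5.0909) theta=-12/187 (≈-0.0642)
After 5 (propagate distance d=10): x=832/187 (≈4.4492) theta=-12/187 (≈-0.0642)
After 6 (thin lens f=29): x=832/187 (≈4.4492) theta=-1180/5423 (≈-0.2176)
z_focus = -x_out/theta_out = -(832/187)/(-1180/5423) = 6032/295 ≈ 20.4475
Rounded to 4 decimal places: z = 20.4475

Answer: 20.4475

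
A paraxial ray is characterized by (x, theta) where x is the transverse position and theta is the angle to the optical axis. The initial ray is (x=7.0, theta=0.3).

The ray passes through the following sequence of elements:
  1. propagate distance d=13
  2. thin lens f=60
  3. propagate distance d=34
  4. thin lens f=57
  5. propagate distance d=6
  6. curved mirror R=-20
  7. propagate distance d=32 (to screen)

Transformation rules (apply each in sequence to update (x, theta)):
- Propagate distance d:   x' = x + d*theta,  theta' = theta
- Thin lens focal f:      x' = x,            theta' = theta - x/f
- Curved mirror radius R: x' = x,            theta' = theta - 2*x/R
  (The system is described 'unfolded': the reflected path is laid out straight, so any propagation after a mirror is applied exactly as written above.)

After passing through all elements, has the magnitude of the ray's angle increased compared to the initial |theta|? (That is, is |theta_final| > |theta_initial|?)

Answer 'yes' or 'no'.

Initial: x=7.0000 theta=0.3000
After 1 (propagate distance d=13): x=10.9000 theta=0.3000
After 2 (thin lens f=60): x=10.9000 theta=71/600 (≈0.1183)
After 3 (propagate distance d=34): x=4477/300 (≈14.9233) theta=71/600 (≈0.1183)
After 4 (thin lens f=57): x=4477/300 (≈14.9233) theta=-4907/34200 (≈-0.1435)
After 5 (propagate distance d=6): x=20039/1425 (≈14.0625) theta=-4907/34200 (≈-0.1435)
After 6 (curved mirror R=-20): x=20039/1425 (≈14.0625) theta=215933/171000 (≈1.2628)
After 7 (propagate distance d=32 (to screen)): x=1164317/21375 (≈54.4710) theta=215933/171000 (≈1.2628)
|theta_initial|=0.3000 |theta_final|=215933/171000 (≈1.2628) -> increased

Answer: yes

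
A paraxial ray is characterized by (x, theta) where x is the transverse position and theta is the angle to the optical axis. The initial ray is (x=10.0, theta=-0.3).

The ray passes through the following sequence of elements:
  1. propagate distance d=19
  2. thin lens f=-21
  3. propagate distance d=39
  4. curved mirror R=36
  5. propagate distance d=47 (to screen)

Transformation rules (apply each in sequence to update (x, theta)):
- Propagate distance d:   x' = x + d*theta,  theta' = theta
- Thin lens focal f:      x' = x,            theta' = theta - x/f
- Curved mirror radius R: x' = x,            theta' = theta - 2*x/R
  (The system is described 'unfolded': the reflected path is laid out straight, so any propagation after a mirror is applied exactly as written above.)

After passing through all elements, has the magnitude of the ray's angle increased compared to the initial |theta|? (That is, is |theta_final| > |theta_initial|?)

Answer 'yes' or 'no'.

Initial: x=10.0000 theta=-0.3000
After 1 (propagate distance d=19): x=4.3000 theta=-0.3000
After 2 (thin lens f=-21): x=4.3000 theta=-2/21 (≈-0.0952)
After 3 (propagate distance d=39): x=41/70 (≈0.5857) theta=-2/21 (≈-0.0952)
After 4 (curved mirror R=36): x=41/70 (≈0.5857) theta=-23/180 (≈-0.1278)
After 5 (propagate distance d=47 (to screen)): x=-6829/1260 (≈-5.4198) theta=-23/180 (≈-0.1278)
|theta_initial|=0.3000 |theta_final|=23/180 (≈0.1278) -> not increased

Answer: no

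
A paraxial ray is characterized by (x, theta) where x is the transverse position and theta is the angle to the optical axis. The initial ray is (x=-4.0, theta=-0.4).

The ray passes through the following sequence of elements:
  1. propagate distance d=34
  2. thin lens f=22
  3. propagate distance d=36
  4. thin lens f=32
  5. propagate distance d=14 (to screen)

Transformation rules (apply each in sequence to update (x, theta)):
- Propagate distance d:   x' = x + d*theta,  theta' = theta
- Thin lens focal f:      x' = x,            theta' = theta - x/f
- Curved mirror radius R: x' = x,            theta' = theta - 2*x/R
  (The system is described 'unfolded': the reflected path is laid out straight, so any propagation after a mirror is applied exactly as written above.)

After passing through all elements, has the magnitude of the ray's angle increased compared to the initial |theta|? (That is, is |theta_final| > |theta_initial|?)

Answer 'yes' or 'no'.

Initial: x=-4.0000 theta=-0.4000
After 1 (propagate distance d=34): x=-17.6000 theta=-0.4000
After 2 (thin lens f=22): x=-17.6000 theta=0.4000
After 3 (propagate distance d=36): x=-3.2000 theta=0.4000
After 4 (thin lens f=32): x=-3.2000 theta=0.5000
After 5 (propagate distance d=14 (to screen)): x=3.8000 theta=0.5000
|theta_initial|=0.4000 |theta_final|=0.5000 -> increased

Answer: yes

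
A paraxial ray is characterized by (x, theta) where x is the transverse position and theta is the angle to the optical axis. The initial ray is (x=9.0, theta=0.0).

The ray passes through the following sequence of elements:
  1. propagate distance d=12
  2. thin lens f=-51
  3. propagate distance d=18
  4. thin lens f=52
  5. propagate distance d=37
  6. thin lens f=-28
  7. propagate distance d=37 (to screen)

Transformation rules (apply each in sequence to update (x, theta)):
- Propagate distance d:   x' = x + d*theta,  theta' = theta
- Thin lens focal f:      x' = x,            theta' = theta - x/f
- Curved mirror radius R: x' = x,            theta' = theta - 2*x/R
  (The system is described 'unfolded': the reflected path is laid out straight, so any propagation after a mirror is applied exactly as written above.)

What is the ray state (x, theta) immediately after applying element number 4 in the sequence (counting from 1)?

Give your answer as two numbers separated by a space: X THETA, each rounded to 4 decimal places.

Initial: x=9.0000 theta=0.0000
After 1 (propagate distance d=12): x=9.0000 theta=0.0000
After 2 (thin lens f=-51): x=9.0000 theta=3/17 (≈0.1765)
After 3 (propagate distance d=18): x=207/17 (≈12.1765) theta=3/17 (≈0.1765)
After 4 (thin lens f=52): x=207/17 (≈12.1765) theta=-3/52 (≈-0.0577)
Rounded to 4 decimal places: x = 12.1765, theta = -0.0577

Answer: 12.1765 -0.0577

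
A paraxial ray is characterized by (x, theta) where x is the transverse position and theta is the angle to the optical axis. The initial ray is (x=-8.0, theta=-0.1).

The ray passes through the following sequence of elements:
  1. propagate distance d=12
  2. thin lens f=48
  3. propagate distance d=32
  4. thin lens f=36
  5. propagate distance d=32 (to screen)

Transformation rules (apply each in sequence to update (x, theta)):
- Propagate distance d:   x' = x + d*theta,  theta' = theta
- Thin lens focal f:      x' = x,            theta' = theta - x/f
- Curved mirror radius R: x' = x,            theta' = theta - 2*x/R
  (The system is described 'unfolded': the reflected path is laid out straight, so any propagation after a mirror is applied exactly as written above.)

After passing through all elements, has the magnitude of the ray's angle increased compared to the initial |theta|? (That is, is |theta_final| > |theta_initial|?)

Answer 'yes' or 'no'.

Initial: x=-8.0000 theta=-0.1000
After 1 (propagate distance d=12): x=-9.2000 theta=-0.1000
After 2 (thin lens f=48): x=-9.2000 theta=11/120 (≈0.0917)
After 3 (propagate distance d=32): x=-94/15 (≈-6.2667) theta=11/120 (≈0.0917)
After 4 (thin lens f=36): x=-94/15 (≈-6.2667) theta=287/1080 (≈0.2657)
After 5 (propagate distance d=32 (to screen)): x=302/135 (≈2.2370) theta=287/1080 (≈0.2657)
|theta_initial|=0.1000 |theta_final|=287/1080 (≈0.2657) -> increased

Answer: yes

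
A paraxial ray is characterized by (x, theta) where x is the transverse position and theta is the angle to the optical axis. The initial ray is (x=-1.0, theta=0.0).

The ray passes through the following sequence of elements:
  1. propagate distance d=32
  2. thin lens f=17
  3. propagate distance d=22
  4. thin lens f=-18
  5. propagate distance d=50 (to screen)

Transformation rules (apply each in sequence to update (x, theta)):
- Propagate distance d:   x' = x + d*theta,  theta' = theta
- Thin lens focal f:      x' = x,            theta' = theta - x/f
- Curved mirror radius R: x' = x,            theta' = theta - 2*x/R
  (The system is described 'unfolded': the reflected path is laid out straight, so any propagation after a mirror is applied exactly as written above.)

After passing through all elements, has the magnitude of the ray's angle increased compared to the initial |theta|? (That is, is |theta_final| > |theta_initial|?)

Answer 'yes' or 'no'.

Initial: x=-1.0000 theta=0.0000
After 1 (propagate distance d=32): x=-1.0000 theta=0.0000
After 2 (thin lens f=17): x=-1.0000 theta=1/17 (≈0.0588)
After 3 (propagate distance d=22): x=5/17 (≈0.2941) theta=1/17 (≈0.0588)
After 4 (thin lens f=-18): x=5/17 (≈0.2941) theta=23/306 (≈0.0752)
After 5 (propagate distance d=50 (to screen)): x=620/153 (≈4.0523) theta=23/306 (≈0.0752)
|theta_initial|=0.0000 |theta_final|=23/306 (≈0.0752) -> increased

Answer: yes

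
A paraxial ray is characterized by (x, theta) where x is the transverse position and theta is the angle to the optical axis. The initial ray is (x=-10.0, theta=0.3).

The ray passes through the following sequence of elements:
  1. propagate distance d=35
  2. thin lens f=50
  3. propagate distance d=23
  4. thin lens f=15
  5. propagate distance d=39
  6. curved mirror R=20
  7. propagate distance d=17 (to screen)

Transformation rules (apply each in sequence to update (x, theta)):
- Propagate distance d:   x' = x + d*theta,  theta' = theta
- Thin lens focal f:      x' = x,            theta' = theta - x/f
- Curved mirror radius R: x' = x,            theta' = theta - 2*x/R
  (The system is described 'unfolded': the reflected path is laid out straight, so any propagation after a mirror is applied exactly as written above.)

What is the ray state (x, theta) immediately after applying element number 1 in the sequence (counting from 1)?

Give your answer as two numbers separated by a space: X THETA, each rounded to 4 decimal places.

Answer: 0.5000 0.3000

Derivation:
Initial: x=-10.0000 theta=0.3000
After 1 (propagate distance d=35): x=0.5000 theta=0.3000
Rounded to 4 decimal places: x = 0.5000, theta = 0.3000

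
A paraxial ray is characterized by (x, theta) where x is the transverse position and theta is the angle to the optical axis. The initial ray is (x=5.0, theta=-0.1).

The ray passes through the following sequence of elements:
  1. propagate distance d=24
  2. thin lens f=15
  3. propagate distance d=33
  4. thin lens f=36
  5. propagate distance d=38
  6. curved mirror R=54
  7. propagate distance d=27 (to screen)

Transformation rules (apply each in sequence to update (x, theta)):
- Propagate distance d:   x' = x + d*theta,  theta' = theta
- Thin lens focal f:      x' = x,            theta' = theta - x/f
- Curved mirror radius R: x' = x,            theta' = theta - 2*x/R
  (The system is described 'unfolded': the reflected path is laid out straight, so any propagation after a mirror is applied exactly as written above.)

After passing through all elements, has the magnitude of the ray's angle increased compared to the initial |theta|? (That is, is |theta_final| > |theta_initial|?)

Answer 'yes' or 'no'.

Initial: x=5.0000 theta=-0.1000
After 1 (propagate distance d=24): x=2.6000 theta=-0.1000
After 2 (thin lens f=15): x=2.6000 theta=-41/150 (≈-0.2733)
After 3 (propagate distance d=33): x=-6.4200 theta=-41/150 (≈-0.2733)
After 4 (thin lens f=36): x=-6.4200 theta=-0.0950
After 5 (propagate distance d=38): x=-10.0300 theta=-0.0950
After 6 (curved mirror R=54): x=-10.0300 theta=1493/5400 (≈0.2765)
After 7 (propagate distance d=27 (to screen)): x=-2.5650 theta=1493/5400 (≈0.2765)
|theta_initial|=0.1000 |theta_final|=1493/5400 (≈0.2765) -> increased

Answer: yes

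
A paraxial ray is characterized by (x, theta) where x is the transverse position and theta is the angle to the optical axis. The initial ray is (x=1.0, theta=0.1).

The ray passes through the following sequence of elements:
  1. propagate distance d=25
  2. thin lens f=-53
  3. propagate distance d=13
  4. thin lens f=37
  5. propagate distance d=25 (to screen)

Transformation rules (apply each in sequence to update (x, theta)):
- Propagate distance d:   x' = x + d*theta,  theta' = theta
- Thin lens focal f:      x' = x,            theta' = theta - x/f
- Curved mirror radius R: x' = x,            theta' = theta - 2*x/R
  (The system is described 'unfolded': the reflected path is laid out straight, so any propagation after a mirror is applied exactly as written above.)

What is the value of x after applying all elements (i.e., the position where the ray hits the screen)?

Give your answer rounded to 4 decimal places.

Initial: x=1.0000 theta=0.1000
After 1 (propagate distance d=25): x=3.5000 theta=0.1000
After 2 (thin lens f=-53): x=3.5000 theta=44/265 (≈0.1660)
After 3 (propagate distance d=13): x=2999/530 (≈5.6585) theta=44/265 (≈0.1660)
After 4 (thin lens f=37): x=2999/530 (≈5.6585) theta=257/19610 (≈0.0131)
After 5 (propagate distance d=25 (to screen)): x=58694/9805 (≈5.9861) theta=257/19610 (≈0.0131)
Rounded to 4 decimal places: x = 5.9861

Answer: 5.9861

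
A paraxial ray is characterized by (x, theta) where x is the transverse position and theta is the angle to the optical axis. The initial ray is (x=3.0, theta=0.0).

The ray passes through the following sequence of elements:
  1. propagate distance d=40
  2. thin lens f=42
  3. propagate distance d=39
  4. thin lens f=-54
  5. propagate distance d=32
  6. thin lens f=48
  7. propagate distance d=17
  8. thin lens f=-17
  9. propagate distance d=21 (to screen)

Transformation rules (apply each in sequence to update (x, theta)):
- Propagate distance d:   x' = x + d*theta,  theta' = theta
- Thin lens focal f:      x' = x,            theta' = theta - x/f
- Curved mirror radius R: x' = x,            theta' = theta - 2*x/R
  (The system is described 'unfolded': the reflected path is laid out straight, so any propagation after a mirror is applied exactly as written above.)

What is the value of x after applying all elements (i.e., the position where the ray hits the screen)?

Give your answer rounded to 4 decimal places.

Initial: x=3.0000 theta=0.0000
After 1 (propagate distance d=40): x=3.0000 theta=0.0000
After 2 (thin lens f=42): x=3.0000 theta=-1/14 (≈-0.0714)
After 3 (propagate distance d=39): x=3/14 (≈0.2143) theta=-1/14 (≈-0.0714)
After 4 (thin lens f=-54): x=3/14 (≈0.2143) theta=-17/252 (≈-0.0675)
After 5 (propagate distance d=32): x=-35/18 (≈-1.9444) theta=-17/252 (≈-0.0675)
After 6 (thin lens f=48): x=-35/18 (≈-1.9444) theta=-163/6048 (≈-0.0270)
After 7 (propagate distance d=17): x=-14531/6048 (≈-2.4026) theta=-163/6048 (≈-0.0270)
After 8 (thin lens f=-17): x=-14531/6048 (≈-2.4026) theta=-8651/51408 (≈-0.1683)
After 9 (propagate distance d=21 (to screen)): x=-610369/102816 (≈-5.9365) theta=-8651/51408 (≈-0.1683)
Rounded to 4 decimal places: x = -5.9365

Answer: -5.9365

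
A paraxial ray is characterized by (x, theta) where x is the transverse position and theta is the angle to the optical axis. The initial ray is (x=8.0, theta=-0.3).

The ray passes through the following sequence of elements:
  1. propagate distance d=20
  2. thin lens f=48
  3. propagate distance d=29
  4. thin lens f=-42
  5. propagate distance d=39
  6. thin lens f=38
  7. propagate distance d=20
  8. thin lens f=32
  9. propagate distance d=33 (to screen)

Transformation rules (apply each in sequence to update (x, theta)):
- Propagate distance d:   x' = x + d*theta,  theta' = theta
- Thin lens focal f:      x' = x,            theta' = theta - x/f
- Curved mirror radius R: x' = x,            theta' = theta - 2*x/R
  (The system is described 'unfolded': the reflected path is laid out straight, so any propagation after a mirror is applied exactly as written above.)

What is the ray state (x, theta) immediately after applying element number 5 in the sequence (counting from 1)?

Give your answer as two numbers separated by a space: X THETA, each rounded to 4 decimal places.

Initial: x=8.0000 theta=-0.3000
After 1 (propagate distance d=20): x=2.0000 theta=-0.3000
After 2 (thin lens f=48): x=2.0000 theta=-41/120 (≈-0.3417)
After 3 (propagate distance d=29): x=-949/120 (≈-7.9083) theta=-41/120 (≈-0.3417)
After 4 (thin lens f=-42): x=-949/120 (≈-7.9083) theta=-2671/5040 (≈-0.5300)
After 5 (propagate distance d=39): x=-16003/560 (≈-28.5768) theta=-2671/5040 (≈-0.5300)
Rounded to 4 decimal places: x = -28.5768, theta = -0.5300

Answer: -28.5768 -0.5300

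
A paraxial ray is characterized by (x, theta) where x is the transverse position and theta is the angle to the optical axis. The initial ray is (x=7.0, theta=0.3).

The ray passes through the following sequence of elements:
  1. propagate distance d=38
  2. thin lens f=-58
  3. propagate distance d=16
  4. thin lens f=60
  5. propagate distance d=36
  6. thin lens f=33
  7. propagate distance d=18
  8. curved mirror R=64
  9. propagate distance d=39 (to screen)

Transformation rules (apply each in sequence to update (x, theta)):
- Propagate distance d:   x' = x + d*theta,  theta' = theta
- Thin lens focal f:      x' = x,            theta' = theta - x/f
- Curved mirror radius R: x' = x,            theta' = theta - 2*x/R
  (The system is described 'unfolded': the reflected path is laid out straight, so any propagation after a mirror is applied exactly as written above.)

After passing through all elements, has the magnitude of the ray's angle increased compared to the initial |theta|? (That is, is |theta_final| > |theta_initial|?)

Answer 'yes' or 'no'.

Answer: yes

Derivation:
Initial: x=7.0000 theta=0.3000
After 1 (propagate distance d=38): x=18.4000 theta=0.3000
After 2 (thin lens f=-58): x=18.4000 theta=179/290 (≈0.6172)
After 3 (propagate distance d=16): x=820/29 (≈28.2759) theta=179/290 (≈0.6172)
After 4 (thin lens f=60): x=820/29 (≈28.2759) theta=127/870 (≈0.1460)
After 5 (propagate distance d=36): x=4862/145 (≈33.5310) theta=127/870 (≈0.1460)
After 6 (thin lens f=33): x=4862/145 (≈33.5310) theta=-757/870 (≈-0.8701)
After 7 (propagate distance d=18): x=2591/145 (≈17.8690) theta=-757/870 (≈-0.8701)
After 8 (curved mirror R=64): x=2591/145 (≈17.8690) theta=-3977/2784 (≈-1.4285)
After 9 (propagate distance d=39 (to screen)): x=-175593/4640 (≈-37.8433) theta=-3977/2784 (≈-1.4285)
|theta_initial|=0.3000 |theta_final|=3977/2784 (≈1.4285) -> increased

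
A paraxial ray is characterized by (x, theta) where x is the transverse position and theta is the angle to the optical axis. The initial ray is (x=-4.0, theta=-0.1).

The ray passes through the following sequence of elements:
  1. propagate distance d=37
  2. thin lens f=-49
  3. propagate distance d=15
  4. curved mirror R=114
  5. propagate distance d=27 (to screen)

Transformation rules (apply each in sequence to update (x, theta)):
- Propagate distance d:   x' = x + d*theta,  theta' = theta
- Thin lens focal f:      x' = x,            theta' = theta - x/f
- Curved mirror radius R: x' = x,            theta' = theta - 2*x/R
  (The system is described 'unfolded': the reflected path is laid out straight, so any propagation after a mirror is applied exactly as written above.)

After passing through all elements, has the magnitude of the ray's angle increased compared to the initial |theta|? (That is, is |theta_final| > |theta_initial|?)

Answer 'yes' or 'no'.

Answer: no

Derivation:
Initial: x=-4.0000 theta=-0.1000
After 1 (propagate distance d=37): x=-7.7000 theta=-0.1000
After 2 (thin lens f=-49): x=-7.7000 theta=-9/35 (≈-0.2571)
After 3 (propagate distance d=15): x=-809/70 (≈-11.5571) theta=-9/35 (≈-0.2571)
After 4 (curved mirror R=114): x=-809/70 (≈-11.5571) theta=-31/570 (≈-0.0544)
After 5 (propagate distance d=27 (to screen)): x=-8662/665 (≈-13.0256) theta=-31/570 (≈-0.0544)
|theta_initial|=0.1000 |theta_final|=31/570 (≈0.0544) -> not increased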